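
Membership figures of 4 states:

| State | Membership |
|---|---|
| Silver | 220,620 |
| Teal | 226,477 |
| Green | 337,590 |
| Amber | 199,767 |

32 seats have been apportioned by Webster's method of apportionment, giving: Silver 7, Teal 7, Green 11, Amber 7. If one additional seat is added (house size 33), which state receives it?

Priority for the next seat is population ÷ (current seats + 0.5).
Priorities: Silver 29416.000, Teal 30196.933, Green 29355.652, Amber 26635.600.
Highest priority: Teal.

Teal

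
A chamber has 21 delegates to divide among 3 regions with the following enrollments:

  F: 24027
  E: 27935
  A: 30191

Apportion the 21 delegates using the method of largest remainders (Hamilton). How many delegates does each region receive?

F=6; E=7; A=8

The standard divisor is 82153/21 ≈ 3912.048.
Standard quotas: F 6.1418, E 7.1408, A 7.7174.
Lower quotas: F 6, E 7, A 7 (sum 20, leaving 1 seat).
Remainders in descending order: A 0.7174, F 0.1418, E 0.1408.
The surplus seat goes to A.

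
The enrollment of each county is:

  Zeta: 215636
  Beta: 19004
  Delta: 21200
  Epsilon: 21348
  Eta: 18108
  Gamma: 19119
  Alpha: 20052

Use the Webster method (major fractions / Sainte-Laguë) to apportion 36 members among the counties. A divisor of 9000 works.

With modified divisor 9000: modified quotas Zeta 23.960, Beta 2.112, Delta 2.356, Epsilon 2.372, Eta 2.012, Gamma 2.124, Alpha 2.228.
Rounding to the nearest integer: Zeta 24, Beta 2, Delta 2, Epsilon 2, Eta 2, Gamma 2, Alpha 2 (total 36).

Zeta 24, Beta 2, Delta 2, Epsilon 2, Eta 2, Gamma 2, Alpha 2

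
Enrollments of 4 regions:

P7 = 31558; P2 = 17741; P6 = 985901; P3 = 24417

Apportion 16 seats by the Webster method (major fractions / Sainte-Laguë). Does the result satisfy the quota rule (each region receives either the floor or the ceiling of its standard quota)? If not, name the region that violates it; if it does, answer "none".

P6

Standard quotas: P7 0.477, P2 0.268, P6 14.887, P3 0.369.
Webster allocation: P7 0, P2 0, P6 16, P3 0.
P6 has quota 14.887 (lower 14, upper 15) but receives 16 — outside the quota interval.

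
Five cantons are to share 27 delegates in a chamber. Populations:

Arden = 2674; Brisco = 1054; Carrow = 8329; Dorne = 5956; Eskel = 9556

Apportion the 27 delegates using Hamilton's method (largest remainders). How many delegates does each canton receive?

The standard divisor is 27569/27 ≈ 1021.074.
Standard quotas: Arden 2.6188, Brisco 1.0322, Carrow 8.1571, Dorne 5.8331, Eskel 9.3588.
Lower quotas: Arden 2, Brisco 1, Carrow 8, Dorne 5, Eskel 9 (sum 25, leaving 2 seats).
Remainders in descending order: Dorne 0.8331, Arden 0.6188, Eskel 0.3588, Carrow 0.1571, Brisco 0.0322.
Largest remainders: Dorne, Arden receive the extra seats.

Arden 3; Brisco 1; Carrow 8; Dorne 6; Eskel 9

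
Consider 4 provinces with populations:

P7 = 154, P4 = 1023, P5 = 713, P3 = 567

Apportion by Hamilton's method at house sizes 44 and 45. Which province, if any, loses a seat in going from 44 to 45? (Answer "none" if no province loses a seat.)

At 44 seats: P7 3, P4 18, P5 13, P3 10.
At 45 seats: P7 3, P4 19, P5 13, P3 10.
No province's allocation decreased.

none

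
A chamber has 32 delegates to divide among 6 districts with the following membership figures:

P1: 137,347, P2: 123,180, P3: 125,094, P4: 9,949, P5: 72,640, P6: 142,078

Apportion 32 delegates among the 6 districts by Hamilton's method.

P1=7; P2=6; P3=7; P4=1; P5=4; P6=7

Total 610288; standard divisor 610288/32 ≈ 19071.5.
Standard quotas: P1 7.2017, P2 6.4589, P3 6.5592, P4 0.5217, P5 3.8088, P6 7.4498.
Lower quotas: P1 7, P2 6, P3 6, P4 0, P5 3, P6 7 (sum 29, leaving 3 seats).
Remainders in descending order: P5 0.8088, P3 0.5592, P4 0.5217, P2 0.4589, P6 0.4498, P1 0.2017.
Largest remainders: P5, P3, P4 receive the extra seats.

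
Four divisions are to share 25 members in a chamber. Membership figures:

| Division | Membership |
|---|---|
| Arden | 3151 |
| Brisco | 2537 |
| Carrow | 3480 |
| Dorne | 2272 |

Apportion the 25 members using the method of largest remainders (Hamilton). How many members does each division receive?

Arden 7, Brisco 5, Carrow 8, Dorne 5

Standard divisor: 11440 ÷ 25 ≈ 457.6.
Standard quotas: Arden 6.886, Brisco 5.544, Carrow 7.605, Dorne 4.965.
Lower quotas: Arden 6, Brisco 5, Carrow 7, Dorne 4 (sum 22, leaving 3 seats).
Remainders in descending order: Dorne 0.965, Arden 0.886, Carrow 0.605, Brisco 0.544.
The surplus seats go to Dorne, Arden, Carrow.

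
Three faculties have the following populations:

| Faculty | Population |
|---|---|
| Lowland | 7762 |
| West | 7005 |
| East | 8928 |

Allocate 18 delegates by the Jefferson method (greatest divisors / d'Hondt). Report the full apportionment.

Standard divisor 23695/18 ≈ 1316.389; standard quotas: Lowland 5.896, West 5.321, East 6.782.
Rounding down gives 5, 5, 6 = 16 seats, so the divisor must be adjusted.
With modified divisor 1200: modified quotas Lowland 6.468, West 5.838, East 7.440.
Rounding down: Lowland 6, West 5, East 7 (total 18).

Lowland 6, West 5, East 7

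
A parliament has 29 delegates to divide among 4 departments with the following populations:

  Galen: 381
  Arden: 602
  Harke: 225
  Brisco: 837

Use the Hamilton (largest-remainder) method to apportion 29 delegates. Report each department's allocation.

Galen=5, Arden=9, Harke=3, Brisco=12

Standard divisor: 2045 ÷ 29 ≈ 70.517.
Standard quotas: Galen 5.403, Arden 8.537, Harke 3.191, Brisco 11.869.
Lower quotas: Galen 5, Arden 8, Harke 3, Brisco 11 (sum 27, leaving 2 seats).
Remainders in descending order: Brisco 0.869, Arden 0.537, Galen 0.403, Harke 0.191.
The surplus seats go to Brisco, Arden.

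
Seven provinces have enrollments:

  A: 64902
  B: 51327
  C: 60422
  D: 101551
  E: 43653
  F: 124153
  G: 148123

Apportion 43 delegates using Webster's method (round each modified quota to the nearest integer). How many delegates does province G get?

11

Standard divisor 594131/43 ≈ 13817; standard quotas: A 4.697, B 3.715, C 4.373, D 7.350, E 3.159, F 8.986, G 10.720.
Rounding to the nearest integer gives A 5, B 4, C 4, D 7, E 3, F 9, G 11 — total 43, matching the house size, so no adjustment is needed.
G receives 11.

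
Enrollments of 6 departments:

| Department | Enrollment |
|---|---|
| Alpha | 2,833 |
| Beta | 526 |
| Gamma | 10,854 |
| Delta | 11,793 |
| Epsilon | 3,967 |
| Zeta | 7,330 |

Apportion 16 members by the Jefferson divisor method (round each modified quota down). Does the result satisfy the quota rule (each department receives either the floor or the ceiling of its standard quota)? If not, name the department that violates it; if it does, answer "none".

Standard quotas: Alpha 1.215, Beta 0.226, Gamma 4.655, Delta 5.058, Epsilon 1.702, Zeta 3.144.
Jefferson allocation: Alpha 1, Beta 0, Gamma 5, Delta 5, Epsilon 2, Zeta 3.
Every allocation lies between the lower and upper quota.

none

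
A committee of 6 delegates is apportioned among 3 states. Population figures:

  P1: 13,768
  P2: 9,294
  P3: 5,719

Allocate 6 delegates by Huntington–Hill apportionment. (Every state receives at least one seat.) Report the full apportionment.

P1 3, P2 2, P3 1

With divisor 4832: modified quotas P1 2.849, P2 1.923, P3 1.184.
Geometric-mean thresholds: P1 √(2·3)=2.449, P2 √(1·2)=1.414, P3 √(1·2)=1.414.
Each quota rounded against its threshold gives P1 3, P2 2, P3 1 (total 6).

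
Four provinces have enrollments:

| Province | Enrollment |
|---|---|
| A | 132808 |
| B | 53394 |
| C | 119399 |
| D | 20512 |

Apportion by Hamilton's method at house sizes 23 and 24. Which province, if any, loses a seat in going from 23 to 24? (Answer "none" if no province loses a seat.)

D

At 23 seats: A 9, B 4, C 8, D 2.
At 24 seats: A 10, B 4, C 9, D 1.
D drops from 2 to 1.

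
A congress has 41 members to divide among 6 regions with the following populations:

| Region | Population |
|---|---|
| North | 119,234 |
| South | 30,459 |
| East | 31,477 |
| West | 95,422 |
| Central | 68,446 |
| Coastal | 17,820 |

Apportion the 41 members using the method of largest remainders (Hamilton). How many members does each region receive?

Total 362858; standard divisor 362858/41 ≈ 8850.195.
Standard quotas: North 13.4725, South 3.4416, East 3.5566, West 10.7819, Central 7.7338, Coastal 2.0135.
Lower quotas: North 13, South 3, East 3, West 10, Central 7, Coastal 2 (sum 38, leaving 3 seats).
Remainders in descending order: West 0.7819, Central 0.7338, East 0.5566, North 0.4725, South 0.4416, Coastal 0.0135.
The surplus seats go to West, Central, East.

North 13, South 3, East 4, West 11, Central 8, Coastal 2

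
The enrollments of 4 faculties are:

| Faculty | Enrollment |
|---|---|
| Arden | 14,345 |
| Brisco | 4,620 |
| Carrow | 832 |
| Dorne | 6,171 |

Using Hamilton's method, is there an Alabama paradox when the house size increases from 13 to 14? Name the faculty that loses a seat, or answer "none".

At 13 seats: Arden 7, Brisco 2, Carrow 1, Dorne 3.
At 14 seats: Arden 8, Brisco 3, Carrow 0, Dorne 3.
Carrow drops from 1 to 0.

Carrow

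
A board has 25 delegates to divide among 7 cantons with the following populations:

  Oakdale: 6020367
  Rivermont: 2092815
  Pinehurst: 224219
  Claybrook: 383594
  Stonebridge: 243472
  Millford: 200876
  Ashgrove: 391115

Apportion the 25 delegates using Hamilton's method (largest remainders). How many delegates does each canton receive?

Oakdale 16, Rivermont 5, Pinehurst 1, Claybrook 1, Stonebridge 1, Millford 0, Ashgrove 1

The standard divisor is 9556458/25 ≈ 382258.32.
Standard quotas: Oakdale 15.7495, Rivermont 5.4749, Pinehurst 0.5866, Claybrook 1.0035, Stonebridge 0.6369, Millford 0.5255, Ashgrove 1.0232.
Lower quotas: Oakdale 15, Rivermont 5, Pinehurst 0, Claybrook 1, Stonebridge 0, Millford 0, Ashgrove 1 (sum 22, leaving 3 seats).
Remainders in descending order: Oakdale 0.7495, Stonebridge 0.6369, Pinehurst 0.5866, Millford 0.5255, Rivermont 0.4749, Ashgrove 0.0232, Claybrook 0.0035.
Largest remainders: Oakdale, Stonebridge, Pinehurst receive the extra seats.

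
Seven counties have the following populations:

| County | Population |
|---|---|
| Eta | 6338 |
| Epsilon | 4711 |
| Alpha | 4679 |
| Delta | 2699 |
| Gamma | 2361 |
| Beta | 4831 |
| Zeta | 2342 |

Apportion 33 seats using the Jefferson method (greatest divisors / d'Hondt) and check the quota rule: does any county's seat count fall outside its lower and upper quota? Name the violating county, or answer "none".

Standard quotas: Eta 7.480, Epsilon 5.560, Alpha 5.522, Delta 3.185, Gamma 2.786, Beta 5.702, Zeta 2.764.
Jefferson allocation: Eta 8, Epsilon 6, Alpha 5, Delta 3, Gamma 3, Beta 6, Zeta 2.
Every allocation lies between the lower and upper quota.

none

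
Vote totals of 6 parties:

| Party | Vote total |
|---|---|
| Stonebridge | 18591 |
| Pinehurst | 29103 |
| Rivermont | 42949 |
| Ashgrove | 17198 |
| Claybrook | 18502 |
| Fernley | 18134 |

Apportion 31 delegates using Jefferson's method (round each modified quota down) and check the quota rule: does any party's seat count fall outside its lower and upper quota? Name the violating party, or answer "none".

Standard quotas: Stonebridge 3.989, Pinehurst 6.245, Rivermont 9.215, Ashgrove 3.690, Claybrook 3.970, Fernley 3.891.
Jefferson allocation: Stonebridge 4, Pinehurst 6, Rivermont 9, Ashgrove 4, Claybrook 4, Fernley 4.
Every allocation lies between the lower and upper quota.

none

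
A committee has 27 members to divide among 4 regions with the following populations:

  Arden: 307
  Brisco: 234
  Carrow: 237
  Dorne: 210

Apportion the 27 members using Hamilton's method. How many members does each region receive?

Standard divisor: 988 ÷ 27 ≈ 36.593.
Standard quotas: Arden 8.390, Brisco 6.395, Carrow 6.477, Dorne 5.739.
Lower quotas: Arden 8, Brisco 6, Carrow 6, Dorne 5 (sum 25, leaving 2 seats).
Remainders in descending order: Dorne 0.739, Carrow 0.477, Brisco 0.395, Arden 0.390.
The surplus seats go to Dorne, Carrow.

Arden 8; Brisco 6; Carrow 7; Dorne 6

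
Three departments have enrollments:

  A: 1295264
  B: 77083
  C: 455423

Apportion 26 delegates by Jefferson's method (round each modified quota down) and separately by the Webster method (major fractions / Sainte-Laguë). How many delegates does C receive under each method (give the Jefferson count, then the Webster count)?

6 and 7

Jefferson: A 19, B 1, C 6.
Webster: A 18, B 1, C 7.
C gets 6 under Jefferson and 7 under Webster.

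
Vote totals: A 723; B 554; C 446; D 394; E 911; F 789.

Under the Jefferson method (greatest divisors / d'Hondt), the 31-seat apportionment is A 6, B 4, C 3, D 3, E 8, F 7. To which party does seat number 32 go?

C

Priority for the next seat is population ÷ (current seats + 1).
Priorities: A 103.286, B 110.800, C 111.500, D 98.500, E 101.222, F 98.625.
Highest priority: C.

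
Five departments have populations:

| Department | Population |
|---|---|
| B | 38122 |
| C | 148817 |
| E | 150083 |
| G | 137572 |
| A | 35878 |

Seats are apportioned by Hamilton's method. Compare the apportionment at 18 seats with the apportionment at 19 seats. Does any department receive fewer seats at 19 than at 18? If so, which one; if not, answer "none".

B

At 18 seats: B 2, C 5, E 5, G 5, A 1.
At 19 seats: B 1, C 6, E 6, G 5, A 1.
B drops from 2 to 1.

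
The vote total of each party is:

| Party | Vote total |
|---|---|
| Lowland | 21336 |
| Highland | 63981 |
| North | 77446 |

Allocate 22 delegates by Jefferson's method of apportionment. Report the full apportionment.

Lowland=3, Highland=9, North=10

Standard divisor 162763/22 ≈ 7398.318; standard quotas: Lowland 2.884, Highland 8.648, North 10.468.
Rounding down gives 2, 8, 10 = 20 seats, so the divisor must be adjusted.
With modified divisor 7061.08: modified quotas Lowland 3.022, Highland 9.061, North 10.968.
Rounding down: Lowland 3, Highland 9, North 10 (total 22).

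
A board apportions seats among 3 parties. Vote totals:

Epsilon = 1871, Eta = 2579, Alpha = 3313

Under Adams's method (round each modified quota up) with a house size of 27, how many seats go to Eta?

Standard divisor 7763/27 ≈ 287.519; standard quotas: Epsilon 6.507, Eta 8.970, Alpha 11.523.
Rounding up gives 7, 9, 12 = 28 seats, so the divisor must be adjusted.
With modified divisor 310: modified quotas Epsilon 6.035, Eta 8.319, Alpha 10.687.
Rounding up: Epsilon 7, Eta 9, Alpha 11 (total 27).
Eta receives 9.

9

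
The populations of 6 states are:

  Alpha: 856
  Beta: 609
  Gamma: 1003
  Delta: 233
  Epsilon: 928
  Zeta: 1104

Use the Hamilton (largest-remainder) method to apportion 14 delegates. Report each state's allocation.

Alpha: 2; Beta: 2; Gamma: 3; Delta: 1; Epsilon: 3; Zeta: 3

Total 4733; standard divisor 4733/14 ≈ 338.071.
Standard quotas: Alpha 2.532, Beta 1.801, Gamma 2.967, Delta 0.689, Epsilon 2.745, Zeta 3.266.
Lower quotas: Alpha 2, Beta 1, Gamma 2, Delta 0, Epsilon 2, Zeta 3 (sum 10, leaving 4 seats).
Remainders in descending order: Gamma 0.967, Beta 0.801, Epsilon 0.745, Delta 0.689, Alpha 0.532, Zeta 0.266.
The surplus seats go to Gamma, Beta, Epsilon, Delta.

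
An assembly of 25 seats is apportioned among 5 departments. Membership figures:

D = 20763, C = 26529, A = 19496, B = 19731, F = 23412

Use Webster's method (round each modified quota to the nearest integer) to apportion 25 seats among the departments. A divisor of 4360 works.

D: 5, C: 6, A: 4, B: 5, F: 5

With modified divisor 4360: modified quotas D 4.762, C 6.085, A 4.472, B 4.525, F 5.370.
Rounding to the nearest integer: D 5, C 6, A 4, B 5, F 5 (total 25).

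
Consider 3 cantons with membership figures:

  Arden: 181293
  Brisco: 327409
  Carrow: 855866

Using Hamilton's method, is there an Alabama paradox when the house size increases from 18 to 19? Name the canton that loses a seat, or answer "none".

Arden

At 18 seats: Arden 3, Brisco 4, Carrow 11.
At 19 seats: Arden 2, Brisco 5, Carrow 12.
Arden drops from 3 to 2.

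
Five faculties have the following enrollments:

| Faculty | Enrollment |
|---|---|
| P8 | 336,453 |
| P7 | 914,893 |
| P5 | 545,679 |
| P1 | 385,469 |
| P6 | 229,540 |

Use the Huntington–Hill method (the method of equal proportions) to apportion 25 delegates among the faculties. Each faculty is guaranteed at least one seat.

With divisor 96782: modified quotas P8 3.476, P7 9.453, P5 5.638, P1 3.983, P6 2.372.
Geometric-mean thresholds: P8 √(3·4)=3.464, P7 √(9·10)=9.487, P5 √(5·6)=5.477, P1 √(3·4)=3.464, P6 √(2·3)=2.449.
Each quota rounded against its threshold gives P8 4, P7 9, P5 6, P1 4, P6 2 (total 25).

P8=4, P7=9, P5=6, P1=4, P6=2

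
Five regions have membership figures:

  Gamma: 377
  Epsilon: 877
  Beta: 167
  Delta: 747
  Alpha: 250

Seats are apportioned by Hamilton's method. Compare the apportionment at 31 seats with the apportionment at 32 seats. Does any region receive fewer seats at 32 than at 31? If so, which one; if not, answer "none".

At 31 seats: Gamma 5, Epsilon 11, Beta 2, Delta 10, Alpha 3.
At 32 seats: Gamma 5, Epsilon 12, Beta 2, Delta 10, Alpha 3.
No region's allocation decreased.

none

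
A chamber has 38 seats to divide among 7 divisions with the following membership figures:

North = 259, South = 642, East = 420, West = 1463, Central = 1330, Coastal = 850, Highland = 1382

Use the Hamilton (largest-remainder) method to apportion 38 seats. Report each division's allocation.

Standard divisor: 6346 ÷ 38 = 167.
Standard quotas: North 1.551, South 3.844, East 2.515, West 8.760, Central 7.964, Coastal 5.090, Highland 8.275.
Lower quotas: North 1, South 3, East 2, West 8, Central 7, Coastal 5, Highland 8 (sum 34, leaving 4 seats).
Remainders in descending order: Central 0.964, South 0.844, West 0.760, North 0.551, East 0.515, Highland 0.275, Coastal 0.090.
The surplus seats go to Central, South, West, North.

North 2; South 4; East 2; West 9; Central 8; Coastal 5; Highland 8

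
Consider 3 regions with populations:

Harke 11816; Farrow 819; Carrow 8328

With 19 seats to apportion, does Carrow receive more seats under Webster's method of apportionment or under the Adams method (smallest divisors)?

Adams

Webster: Harke 11, Farrow 1, Carrow 7.
Adams: Harke 10, Farrow 1, Carrow 8.
Carrow gets 7 under Webster and 8 under Adams.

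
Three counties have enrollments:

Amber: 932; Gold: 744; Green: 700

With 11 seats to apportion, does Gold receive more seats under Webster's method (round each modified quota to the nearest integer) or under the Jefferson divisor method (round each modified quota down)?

Webster

Webster: Amber 4, Gold 4, Green 3.
Jefferson: Amber 5, Gold 3, Green 3.
Gold gets 4 under Webster and 3 under Jefferson.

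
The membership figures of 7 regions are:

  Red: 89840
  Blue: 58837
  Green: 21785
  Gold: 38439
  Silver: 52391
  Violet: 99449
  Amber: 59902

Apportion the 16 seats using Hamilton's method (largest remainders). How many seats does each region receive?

Red 3; Blue 2; Green 1; Gold 2; Silver 2; Violet 4; Amber 2

Standard divisor: 420643 ÷ 16 ≈ 26290.188.
Standard quotas: Red 3.4172, Blue 2.2380, Green 0.8286, Gold 1.4621, Silver 1.9928, Violet 3.7827, Amber 2.2785.
Lower quotas: Red 3, Blue 2, Green 0, Gold 1, Silver 1, Violet 3, Amber 2 (sum 12, leaving 4 seats).
Remainders in descending order: Silver 0.9928, Green 0.8286, Violet 0.7827, Gold 0.4621, Red 0.4172, Amber 0.2785, Blue 0.2380.
Largest remainders: Silver, Green, Violet, Gold receive the extra seats.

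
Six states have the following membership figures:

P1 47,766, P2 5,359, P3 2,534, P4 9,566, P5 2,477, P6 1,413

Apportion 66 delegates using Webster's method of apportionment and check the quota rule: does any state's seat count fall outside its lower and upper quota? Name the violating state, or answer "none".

Standard quotas: P1 45.613, P2 5.117, P3 2.420, P4 9.135, P5 2.365, P6 1.349.
Webster allocation: P1 47, P2 5, P3 2, P4 9, P5 2, P6 1.
P1 has quota 45.613 (lower 45, upper 46) but receives 47 — outside the quota interval.

P1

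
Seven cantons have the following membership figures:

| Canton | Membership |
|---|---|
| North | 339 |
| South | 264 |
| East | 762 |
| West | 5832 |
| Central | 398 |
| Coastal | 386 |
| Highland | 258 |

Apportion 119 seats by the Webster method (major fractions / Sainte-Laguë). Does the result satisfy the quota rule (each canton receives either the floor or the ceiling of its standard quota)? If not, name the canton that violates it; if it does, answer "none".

Standard quotas: North 4.896, South 3.813, East 11.006, West 84.234, Central 5.749, Coastal 5.575, Highland 3.726.
Webster allocation: North 5, South 4, East 11, West 83, Central 6, Coastal 6, Highland 4.
West has quota 84.234 (lower 84, upper 85) but receives 83 — outside the quota interval.

West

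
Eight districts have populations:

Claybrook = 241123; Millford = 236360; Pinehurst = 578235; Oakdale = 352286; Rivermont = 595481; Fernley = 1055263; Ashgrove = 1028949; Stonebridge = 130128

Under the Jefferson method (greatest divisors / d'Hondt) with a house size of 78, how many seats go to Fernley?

20

Standard divisor 4217825/78 ≈ 54074.679; standard quotas: Claybrook 4.459, Millford 4.371, Pinehurst 10.693, Oakdale 6.515, Rivermont 11.012, Fernley 19.515, Ashgrove 19.028, Stonebridge 2.406.
Rounding down gives 4, 4, 10, 6, 11, 19, 19, 2 = 75 seats, so the divisor must be adjusted.
With modified divisor 50900: modified quotas Claybrook 4.737, Millford 4.644, Pinehurst 11.360, Oakdale 6.921, Rivermont 11.699, Fernley 20.732, Ashgrove 20.215, Stonebridge 2.557.
Rounding down: Claybrook 4, Millford 4, Pinehurst 11, Oakdale 6, Rivermont 11, Fernley 20, Ashgrove 20, Stonebridge 2 (total 78).
Fernley receives 20.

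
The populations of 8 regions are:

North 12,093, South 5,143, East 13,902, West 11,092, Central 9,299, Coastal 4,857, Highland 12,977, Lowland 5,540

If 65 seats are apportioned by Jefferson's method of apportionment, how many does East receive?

Standard divisor 74903/65 ≈ 1152.354; standard quotas: North 10.494, South 4.463, East 12.064, West 9.626, Central 8.070, Coastal 4.215, Highland 11.261, Lowland 4.808.
Rounding down gives 10, 4, 12, 9, 8, 4, 11, 4 = 62 seats, so the divisor must be adjusted.
With modified divisor 1090: modified quotas North 11.094, South 4.718, East 12.754, West 10.176, Central 8.531, Coastal 4.456, Highland 11.906, Lowland 5.083.
Rounding down: North 11, South 4, East 12, West 10, Central 8, Coastal 4, Highland 11, Lowland 5 (total 65).
East receives 12.

12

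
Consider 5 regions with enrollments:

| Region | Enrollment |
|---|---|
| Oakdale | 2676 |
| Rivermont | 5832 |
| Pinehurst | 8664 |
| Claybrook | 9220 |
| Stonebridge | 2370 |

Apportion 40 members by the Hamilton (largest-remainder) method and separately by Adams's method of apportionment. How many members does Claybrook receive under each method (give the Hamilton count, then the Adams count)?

Hamilton: Oakdale 4, Rivermont 8, Pinehurst 12, Claybrook 13, Stonebridge 3.
Adams: Oakdale 4, Rivermont 8, Pinehurst 12, Claybrook 12, Stonebridge 4.
Claybrook gets 13 under Hamilton and 12 under Adams.

13 and 12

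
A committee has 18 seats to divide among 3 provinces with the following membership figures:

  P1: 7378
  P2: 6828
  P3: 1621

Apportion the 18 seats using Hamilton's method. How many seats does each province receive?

Total 15827; standard divisor 15827/18 ≈ 879.278.
Standard quotas: P1 8.3910, P2 7.7655, P3 1.8436.
Lower quotas: P1 8, P2 7, P3 1 (sum 16, leaving 2 seats).
Remainders in descending order: P3 0.8436, P2 0.7655, P1 0.3910.
Largest remainders: P3, P2 receive the extra seats.

P1 8, P2 8, P3 2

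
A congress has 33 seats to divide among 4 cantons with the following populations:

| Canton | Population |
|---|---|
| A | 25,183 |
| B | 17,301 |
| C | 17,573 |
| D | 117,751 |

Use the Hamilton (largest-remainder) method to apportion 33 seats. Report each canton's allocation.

Total 177808; standard divisor 177808/33 ≈ 5388.121.
Standard quotas: A 4.6738, B 3.2110, C 3.2614, D 21.8538.
Lower quotas: A 4, B 3, C 3, D 21 (sum 31, leaving 2 seats).
Remainders in descending order: D 0.8538, A 0.6738, C 0.2614, B 0.2110.
The surplus seats go to D, A.

A 5, B 3, C 3, D 22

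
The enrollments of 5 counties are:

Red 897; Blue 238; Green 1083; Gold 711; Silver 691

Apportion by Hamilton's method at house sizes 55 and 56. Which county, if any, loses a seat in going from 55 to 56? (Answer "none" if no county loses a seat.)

Blue

At 55 seats: Red 14, Blue 4, Green 16, Gold 11, Silver 10.
At 56 seats: Red 14, Blue 3, Green 17, Gold 11, Silver 11.
Blue drops from 4 to 3.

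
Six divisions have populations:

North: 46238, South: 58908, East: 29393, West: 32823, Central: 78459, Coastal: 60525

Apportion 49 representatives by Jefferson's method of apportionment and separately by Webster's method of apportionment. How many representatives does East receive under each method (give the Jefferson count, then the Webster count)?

4 and 5

Jefferson: North 7, South 10, East 4, West 5, Central 13, Coastal 10.
Webster: North 7, South 9, East 5, West 5, Central 13, Coastal 10.
East gets 4 under Jefferson and 5 under Webster.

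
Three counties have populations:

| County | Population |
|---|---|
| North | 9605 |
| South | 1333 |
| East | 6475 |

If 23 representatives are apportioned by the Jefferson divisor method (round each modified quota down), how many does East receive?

9

Standard divisor 17413/23 ≈ 757.087; standard quotas: North 12.687, South 1.761, East 8.553.
Rounding down gives 12, 1, 8 = 21 seats, so the divisor must be adjusted.
With modified divisor 700: modified quotas North 13.721, South 1.904, East 9.250.
Rounding down: North 13, South 1, East 9 (total 23).
East receives 9.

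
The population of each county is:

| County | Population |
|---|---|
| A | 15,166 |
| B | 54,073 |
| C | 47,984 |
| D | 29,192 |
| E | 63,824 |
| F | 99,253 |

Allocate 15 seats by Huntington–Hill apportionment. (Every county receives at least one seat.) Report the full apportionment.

A 1, B 3, C 2, D 1, E 3, F 5

With divisor 21359: modified quotas A 0.710, B 2.532, C 2.247, D 1.367, E 2.988, F 4.647.
Geometric-mean thresholds: A (min 1), B √(2·3)=2.449, C √(2·3)=2.449, D √(1·2)=1.414, E √(2·3)=2.449, F √(4·5)=4.472.
Each quota rounded against its threshold gives A 1, B 3, C 2, D 1, E 3, F 5 (total 15).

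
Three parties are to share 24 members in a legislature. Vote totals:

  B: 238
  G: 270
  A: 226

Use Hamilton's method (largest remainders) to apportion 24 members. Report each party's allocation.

The standard divisor is 734/24 ≈ 30.583.
Standard quotas: B 7.782, G 8.828, A 7.390.
Lower quotas: B 7, G 8, A 7 (sum 22, leaving 2 seats).
Remainders in descending order: G 0.828, B 0.782, A 0.390.
Largest remainders: G, B receive the extra seats.

B: 8, G: 9, A: 7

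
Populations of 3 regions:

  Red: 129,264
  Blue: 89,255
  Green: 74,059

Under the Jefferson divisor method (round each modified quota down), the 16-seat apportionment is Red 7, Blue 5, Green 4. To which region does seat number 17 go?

Red

Priority for the next seat is population ÷ (current seats + 1).
Priorities: Red 16158.000, Blue 14875.833, Green 14811.800.
Highest priority: Red.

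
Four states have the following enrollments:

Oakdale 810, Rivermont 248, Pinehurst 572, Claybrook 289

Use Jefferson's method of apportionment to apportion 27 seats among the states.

Oakdale: 12, Rivermont: 3, Pinehurst: 8, Claybrook: 4

Standard divisor 1919/27 ≈ 71.074; standard quotas: Oakdale 11.397, Rivermont 3.489, Pinehurst 8.048, Claybrook 4.066.
Rounding down gives 11, 3, 8, 4 = 26 seats, so the divisor must be adjusted.
With modified divisor 66: modified quotas Oakdale 12.273, Rivermont 3.758, Pinehurst 8.667, Claybrook 4.379.
Rounding down: Oakdale 12, Rivermont 3, Pinehurst 8, Claybrook 4 (total 27).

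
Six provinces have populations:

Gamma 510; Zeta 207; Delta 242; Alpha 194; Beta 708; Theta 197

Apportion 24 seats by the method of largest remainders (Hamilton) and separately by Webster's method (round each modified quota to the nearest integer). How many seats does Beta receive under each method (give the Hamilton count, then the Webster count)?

8 and 9

Hamilton: Gamma 6, Zeta 3, Delta 3, Alpha 2, Beta 8, Theta 2.
Webster: Gamma 6, Zeta 2, Delta 3, Alpha 2, Beta 9, Theta 2.
Beta gets 8 under Hamilton and 9 under Webster.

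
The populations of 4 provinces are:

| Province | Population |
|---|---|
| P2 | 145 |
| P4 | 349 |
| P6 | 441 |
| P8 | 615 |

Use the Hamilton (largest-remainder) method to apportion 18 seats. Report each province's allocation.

P2: 2, P4: 4, P6: 5, P8: 7

Standard divisor: 1550 ÷ 18 ≈ 86.111.
Standard quotas: P2 1.684, P4 4.053, P6 5.121, P8 7.142.
Lower quotas: P2 1, P4 4, P6 5, P8 7 (sum 17, leaving 1 seat).
Remainders in descending order: P2 0.684, P8 0.142, P6 0.121, P4 0.053.
The surplus seat goes to P2.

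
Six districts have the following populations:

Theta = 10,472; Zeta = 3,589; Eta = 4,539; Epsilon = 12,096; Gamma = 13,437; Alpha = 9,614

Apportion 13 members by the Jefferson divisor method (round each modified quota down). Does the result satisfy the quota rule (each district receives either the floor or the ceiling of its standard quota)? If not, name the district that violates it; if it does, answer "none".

none

Standard quotas: Theta 2.533, Zeta 0.868, Eta 1.098, Epsilon 2.926, Gamma 3.250, Alpha 2.325.
Jefferson allocation: Theta 3, Zeta 1, Eta 1, Epsilon 3, Gamma 3, Alpha 2.
Every allocation lies between the lower and upper quota.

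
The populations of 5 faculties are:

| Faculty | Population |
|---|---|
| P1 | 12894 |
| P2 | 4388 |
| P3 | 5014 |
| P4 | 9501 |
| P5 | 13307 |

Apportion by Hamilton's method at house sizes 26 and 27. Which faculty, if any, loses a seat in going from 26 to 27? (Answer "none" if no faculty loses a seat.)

At 26 seats: P1 7, P2 3, P3 3, P4 5, P5 8.
At 27 seats: P1 8, P2 2, P3 3, P4 6, P5 8.
P2 drops from 3 to 2.

P2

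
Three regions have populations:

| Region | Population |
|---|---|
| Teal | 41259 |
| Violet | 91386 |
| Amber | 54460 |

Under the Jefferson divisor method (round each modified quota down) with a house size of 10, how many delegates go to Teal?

2

Standard divisor 187105/10 ≈ 18710.5; standard quotas: Teal 2.205, Violet 4.884, Amber 2.911.
Rounding down gives 2, 4, 2 = 8 seats, so the divisor must be adjusted.
With modified divisor 16700: modified quotas Teal 2.471, Violet 5.472, Amber 3.261.
Rounding down: Teal 2, Violet 5, Amber 3 (total 10).
Teal receives 2.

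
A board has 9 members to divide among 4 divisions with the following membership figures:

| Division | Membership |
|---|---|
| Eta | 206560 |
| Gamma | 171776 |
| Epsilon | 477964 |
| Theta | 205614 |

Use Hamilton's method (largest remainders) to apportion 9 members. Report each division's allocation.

The standard divisor is 1061914/9 ≈ 117990.444.
Standard quotas: Eta 1.7507, Gamma 1.4558, Epsilon 4.0509, Theta 1.7426.
Lower quotas: Eta 1, Gamma 1, Epsilon 4, Theta 1 (sum 7, leaving 2 seats).
Remainders in descending order: Eta 0.7507, Theta 0.7426, Gamma 0.4558, Epsilon 0.0509.
The surplus seats go to Eta, Theta.

Eta=2; Gamma=1; Epsilon=4; Theta=2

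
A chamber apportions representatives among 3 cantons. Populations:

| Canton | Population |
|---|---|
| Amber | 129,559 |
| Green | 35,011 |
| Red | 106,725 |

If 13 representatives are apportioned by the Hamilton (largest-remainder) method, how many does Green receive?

2

The standard divisor is 271295/13 ≈ 20868.846.
Standard quotas: Amber 6.2082, Green 1.6777, Red 5.1141.
Lower quotas: Amber 6, Green 1, Red 5 (sum 12, leaving 1 seat).
Remainders in descending order: Green 0.6777, Amber 0.2082, Red 0.1141.
The surplus seat goes to Green.
Green receives 2.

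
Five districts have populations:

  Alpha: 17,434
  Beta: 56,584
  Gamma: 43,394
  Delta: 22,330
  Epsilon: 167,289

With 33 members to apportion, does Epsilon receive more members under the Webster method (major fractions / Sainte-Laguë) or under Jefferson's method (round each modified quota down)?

Jefferson

Webster: Alpha 2, Beta 6, Gamma 5, Delta 2, Epsilon 18.
Jefferson: Alpha 2, Beta 6, Gamma 4, Delta 2, Epsilon 19.
Epsilon gets 18 under Webster and 19 under Jefferson.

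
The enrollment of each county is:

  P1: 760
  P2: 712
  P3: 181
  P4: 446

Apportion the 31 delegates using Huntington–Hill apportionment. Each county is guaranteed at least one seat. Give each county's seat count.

P1 11, P2 10, P3 3, P4 7

With divisor 68: modified quotas P1 11.176, P2 10.471, P3 2.662, P4 6.559.
Geometric-mean thresholds: P1 √(11·12)=11.489, P2 √(10·11)=10.488, P3 √(2·3)=2.449, P4 √(6·7)=6.481.
Each quota rounded against its threshold gives P1 11, P2 10, P3 3, P4 7 (total 31).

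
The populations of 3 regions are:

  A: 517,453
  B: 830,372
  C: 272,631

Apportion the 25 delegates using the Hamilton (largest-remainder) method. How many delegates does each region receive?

The standard divisor is 1620456/25 ≈ 64818.24.
Standard quotas: A 7.9831, B 12.8108, C 4.2061.
Lower quotas: A 7, B 12, C 4 (sum 23, leaving 2 seats).
Remainders in descending order: A 0.9831, B 0.8108, C 0.2061.
Largest remainders: A, B receive the extra seats.

A 8; B 13; C 4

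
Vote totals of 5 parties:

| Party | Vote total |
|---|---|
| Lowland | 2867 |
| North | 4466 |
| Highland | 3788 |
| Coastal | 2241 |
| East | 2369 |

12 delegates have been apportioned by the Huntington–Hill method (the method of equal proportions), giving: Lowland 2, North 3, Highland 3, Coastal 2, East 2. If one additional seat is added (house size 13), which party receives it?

North

Priority for the next seat is population ÷ (√(s·(s+1))).
Priorities: Lowland 1170.448, North 1289.223, Highland 1093.501, Coastal 914.884, East 967.140.
Highest priority: North.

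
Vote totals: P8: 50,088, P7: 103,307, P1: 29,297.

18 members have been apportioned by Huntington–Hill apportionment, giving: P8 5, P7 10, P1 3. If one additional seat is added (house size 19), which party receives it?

Priority for the next seat is population ÷ (√(s·(s+1))).
Priorities: P8 9144.776, P7 9849.936, P1 8457.315.
Highest priority: P7.

P7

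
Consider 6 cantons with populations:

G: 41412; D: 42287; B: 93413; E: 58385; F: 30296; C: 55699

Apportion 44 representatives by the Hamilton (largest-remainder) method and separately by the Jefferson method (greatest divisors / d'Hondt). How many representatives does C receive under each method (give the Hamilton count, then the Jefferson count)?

Hamilton: G 6, D 6, B 13, E 8, F 4, C 7.
Jefferson: G 5, D 6, B 13, E 8, F 4, C 8.
C gets 7 under Hamilton and 8 under Jefferson.

7 and 8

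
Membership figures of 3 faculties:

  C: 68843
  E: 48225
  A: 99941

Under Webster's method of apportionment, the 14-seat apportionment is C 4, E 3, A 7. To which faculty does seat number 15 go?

Priority for the next seat is population ÷ (current seats + 0.5).
Priorities: C 15298.444, E 13778.571, A 13325.467.
Highest priority: C.

C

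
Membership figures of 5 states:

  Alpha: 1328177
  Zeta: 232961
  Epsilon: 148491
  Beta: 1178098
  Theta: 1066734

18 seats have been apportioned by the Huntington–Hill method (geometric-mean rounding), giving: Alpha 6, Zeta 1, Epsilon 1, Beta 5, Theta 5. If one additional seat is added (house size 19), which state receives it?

Priority for the next seat is population ÷ (√(s·(s+1))).
Priorities: Alpha 204942.160, Zeta 164728.303, Epsilon 104998.993, Beta 215090.283, Theta 194758.092.
Highest priority: Beta.

Beta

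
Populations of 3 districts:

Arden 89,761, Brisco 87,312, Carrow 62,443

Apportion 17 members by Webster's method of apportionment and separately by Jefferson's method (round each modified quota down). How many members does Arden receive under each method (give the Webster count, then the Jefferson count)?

Webster: Arden 6, Brisco 6, Carrow 5.
Jefferson: Arden 7, Brisco 6, Carrow 4.
Arden gets 6 under Webster and 7 under Jefferson.

6 and 7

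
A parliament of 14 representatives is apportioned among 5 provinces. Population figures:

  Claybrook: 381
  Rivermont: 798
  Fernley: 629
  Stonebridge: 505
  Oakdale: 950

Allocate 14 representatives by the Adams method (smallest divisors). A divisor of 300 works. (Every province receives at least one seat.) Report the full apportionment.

With modified divisor 300: modified quotas Claybrook 1.270, Rivermont 2.660, Fernley 2.097, Stonebridge 1.683, Oakdale 3.167.
Rounding up: Claybrook 2, Rivermont 3, Fernley 3, Stonebridge 2, Oakdale 4 (total 14).

Claybrook=2, Rivermont=3, Fernley=3, Stonebridge=2, Oakdale=4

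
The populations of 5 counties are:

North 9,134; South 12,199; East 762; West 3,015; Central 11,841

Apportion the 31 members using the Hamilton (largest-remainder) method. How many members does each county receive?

North 8, South 10, East 1, West 2, Central 10

Total 36951; standard divisor 36951/31 ≈ 1191.968.
Standard quotas: North 7.6630, South 10.2343, East 0.6393, West 2.5294, Central 9.9340.
Lower quotas: North 7, South 10, East 0, West 2, Central 9 (sum 28, leaving 3 seats).
Remainders in descending order: Central 0.9340, North 0.6630, East 0.6393, West 0.5294, South 0.2343.
The surplus seats go to Central, North, East.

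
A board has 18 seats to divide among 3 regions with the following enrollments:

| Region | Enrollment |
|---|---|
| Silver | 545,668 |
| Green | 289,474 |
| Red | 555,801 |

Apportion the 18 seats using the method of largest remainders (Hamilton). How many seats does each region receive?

Total 1390943; standard divisor 1390943/18 ≈ 77274.611.
Standard quotas: Silver 7.0614, Green 3.7460, Red 7.1925.
Lower quotas: Silver 7, Green 3, Red 7 (sum 17, leaving 1 seat).
Remainders in descending order: Green 0.7460, Red 0.1925, Silver 0.0614.
The surplus seat goes to Green.

Silver=7, Green=4, Red=7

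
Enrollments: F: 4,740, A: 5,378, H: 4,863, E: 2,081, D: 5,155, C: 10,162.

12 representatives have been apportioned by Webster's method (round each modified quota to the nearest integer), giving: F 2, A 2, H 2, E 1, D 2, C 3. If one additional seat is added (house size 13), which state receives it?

C

Priority for the next seat is population ÷ (current seats + 0.5).
Priorities: F 1896.000, A 2151.200, H 1945.200, E 1387.333, D 2062.000, C 2903.429.
Highest priority: C.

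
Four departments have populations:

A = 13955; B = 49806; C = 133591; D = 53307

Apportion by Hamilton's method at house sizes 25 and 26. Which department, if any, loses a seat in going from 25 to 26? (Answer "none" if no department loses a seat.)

A

At 25 seats: A 2, B 5, C 13, D 5.
At 26 seats: A 1, B 5, C 14, D 6.
A drops from 2 to 1.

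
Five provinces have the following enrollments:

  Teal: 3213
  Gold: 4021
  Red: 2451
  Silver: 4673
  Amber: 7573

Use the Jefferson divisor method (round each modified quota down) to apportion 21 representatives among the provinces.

Teal: 3, Gold: 4, Red: 2, Silver: 4, Amber: 8

Standard divisor 21931/21 ≈ 1044.333; standard quotas: Teal 3.077, Gold 3.850, Red 2.347, Silver 4.475, Amber 7.252.
Rounding down gives 3, 3, 2, 4, 7 = 19 seats, so the divisor must be adjusted.
With modified divisor 940: modified quotas Teal 3.418, Gold 4.278, Red 2.607, Silver 4.971, Amber 8.056.
Rounding down: Teal 3, Gold 4, Red 2, Silver 4, Amber 8 (total 21).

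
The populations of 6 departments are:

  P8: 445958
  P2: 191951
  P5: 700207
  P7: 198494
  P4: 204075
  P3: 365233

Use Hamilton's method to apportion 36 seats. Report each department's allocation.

The standard divisor is 2105918/36 ≈ 58497.722.
Standard quotas: P8 7.6235, P2 3.2813, P5 11.9698, P7 3.3932, P4 3.4886, P3 6.2435.
Lower quotas: P8 7, P2 3, P5 11, P7 3, P4 3, P3 6 (sum 33, leaving 3 seats).
Remainders in descending order: P5 0.9698, P8 0.6235, P4 0.4886, P7 0.3932, P2 0.2813, P3 0.2435.
Largest remainders: P5, P8, P4 receive the extra seats.

P8: 8; P2: 3; P5: 12; P7: 3; P4: 4; P3: 6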